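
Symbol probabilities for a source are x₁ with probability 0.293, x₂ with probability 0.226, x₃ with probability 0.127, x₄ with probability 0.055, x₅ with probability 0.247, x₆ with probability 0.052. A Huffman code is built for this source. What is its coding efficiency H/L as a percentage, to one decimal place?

99.6%

Entropy H = −Σ p log₂ p ≈ 2.3322 bits.
Huffman merges: 13/250+11/200→107/1000; 107/1000+127/1000→117/500; 113/500+117/500→23/50; 247/1000+293/1000→27/50; 23/50+27/50→1. L = 2341/1000 ≈ 2.3410.
Efficiency = H/L = 2.3322/2.3410 = 99.6%.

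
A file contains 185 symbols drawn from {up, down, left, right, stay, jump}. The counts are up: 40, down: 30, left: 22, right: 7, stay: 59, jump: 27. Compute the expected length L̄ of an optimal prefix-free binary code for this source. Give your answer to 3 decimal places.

2.459 bits/symbol

Probabilities are the counts divided by 185.
Repeatedly combine the two least-probable nodes; the expected code length is the sum of the merged weights.
merge 7/185 + 22/185 → 29/185
merge 27/185 + 29/185 → 56/185
merge 6/37 + 8/37 → 14/37
merge 56/185 + 59/185 → 23/37
merge 14/37 + 23/37 → 1
L = 29/185 + 56/185 + 14/37 + 23/37 + 1 = 91/37 ≈ 2.459 bits/symbol.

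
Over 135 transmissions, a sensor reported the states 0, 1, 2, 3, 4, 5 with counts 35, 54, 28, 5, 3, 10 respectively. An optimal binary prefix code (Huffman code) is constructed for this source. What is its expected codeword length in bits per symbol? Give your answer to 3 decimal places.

Probabilities are the counts divided by 135.
Repeatedly combine the two least-probable nodes; the expected code length is the sum of the merged weights.
merge 1/45 + 1/27 → 8/135
merge 8/135 + 2/27 → 2/15
merge 2/15 + 28/135 → 46/135
merge 7/27 + 46/135 → 3/5
merge 2/5 + 3/5 → 1
L = 8/135 + 2/15 + 46/135 + 3/5 + 1 = 32/15 ≈ 2.133 bits/symbol.

2.133 bits/symbol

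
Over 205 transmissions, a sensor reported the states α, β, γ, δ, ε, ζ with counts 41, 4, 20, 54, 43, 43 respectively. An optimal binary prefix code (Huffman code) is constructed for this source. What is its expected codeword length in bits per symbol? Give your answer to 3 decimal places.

Probabilities are the counts divided by 205.
Repeatedly combine the two least-probable nodes; the expected code length is the sum of the merged weights.
merge 4/205 + 4/41 → 24/205
merge 24/205 + 1/5 → 13/41
merge 43/205 + 43/205 → 86/205
merge 54/205 + 13/41 → 119/205
merge 86/205 + 119/205 → 1
L = 24/205 + 13/41 + 86/205 + 119/205 + 1 = 499/205 ≈ 2.434 bits/symbol.

2.434 bits/symbol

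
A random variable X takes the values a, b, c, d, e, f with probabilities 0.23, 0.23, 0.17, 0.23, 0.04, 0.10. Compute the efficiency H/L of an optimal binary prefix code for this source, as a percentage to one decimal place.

98.6%

Entropy H = −Σ p log₂ p ≈ 2.4155 bits.
Huffman merges: 1/25+1/10→7/50; 7/50+17/100→31/100; 23/100+23/100→23/50; 23/100+31/100→27/50; 23/50+27/50→1. L = 49/20 ≈ 2.4500.
Efficiency = H/L = 2.4155/2.4500 = 98.6%.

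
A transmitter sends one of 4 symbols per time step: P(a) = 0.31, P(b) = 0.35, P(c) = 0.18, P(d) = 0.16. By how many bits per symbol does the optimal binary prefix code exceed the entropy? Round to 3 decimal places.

0.068 bits

Entropy H = −Σ p log₂ p ≈ 1.9222 bits.
Huffman merges: 4/25+9/50→17/50; 31/100+17/50→13/20; 7/20+13/20→1. L = 199/100 ≈ 1.9900.
L − H = 1.9900 − 1.9222 = 0.068 bits.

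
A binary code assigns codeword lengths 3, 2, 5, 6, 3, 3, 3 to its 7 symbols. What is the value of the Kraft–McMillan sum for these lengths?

With common denominator 2^6 = 64: Σ 2^(−ℓᵢ) = 8/64 + 16/64 + 2/64 + 1/64 + 8/64 + 8/64 + 8/64 = 51/64 = 0.796875.

0.796875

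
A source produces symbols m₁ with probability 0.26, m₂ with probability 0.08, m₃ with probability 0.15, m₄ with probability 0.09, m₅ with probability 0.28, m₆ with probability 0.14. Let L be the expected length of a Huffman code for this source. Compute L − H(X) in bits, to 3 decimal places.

Entropy H = −Σ p log₂ p ≈ 2.4313 bits.
Huffman merges: 2/25+9/100→17/100; 7/50+3/20→29/100; 17/100+13/50→43/100; 7/25+29/100→57/100; 43/100+57/100→1. L = 123/50 ≈ 2.4600.
L − H = 2.4600 − 2.4313 = 0.029 bits.

0.029 bits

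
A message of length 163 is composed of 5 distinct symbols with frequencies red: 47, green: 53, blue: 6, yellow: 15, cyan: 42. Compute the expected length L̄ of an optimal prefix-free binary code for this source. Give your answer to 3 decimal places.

2.129 bits/symbol

Probabilities are the counts divided by 163.
Repeatedly combine the two least-probable nodes; the expected code length is the sum of the merged weights.
merge 6/163 + 15/163 → 21/163
merge 21/163 + 42/163 → 63/163
merge 47/163 + 53/163 → 100/163
merge 63/163 + 100/163 → 1
L = 21/163 + 63/163 + 100/163 + 1 = 347/163 ≈ 2.129 bits/symbol.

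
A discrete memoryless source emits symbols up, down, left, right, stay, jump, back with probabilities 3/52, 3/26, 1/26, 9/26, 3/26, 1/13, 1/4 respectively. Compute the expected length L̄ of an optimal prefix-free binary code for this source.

2.5 bits/symbol

Repeatedly combine the two least-probable nodes; the expected code length is the sum of the merged weights.
merge 1/26 + 3/52 → 5/52
merge 1/13 + 5/52 → 9/52
merge 3/26 + 3/26 → 3/13
merge 9/52 + 3/13 → 21/52
merge 1/4 + 9/26 → 31/52
merge 21/52 + 31/52 → 1
L = 5/52 + 9/52 + 3/13 + 21/52 + 31/52 + 1 = 5/2 = 2.5 bits/symbol.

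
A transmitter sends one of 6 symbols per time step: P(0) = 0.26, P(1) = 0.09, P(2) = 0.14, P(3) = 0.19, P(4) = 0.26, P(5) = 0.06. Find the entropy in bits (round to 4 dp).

2.4191 bits

H = −Σ pᵢ log₂ pᵢ.
−0.26·log₂(0.26) = 0.5053
−0.09·log₂(0.09) = 0.3127
−0.14·log₂(0.14) = 0.3971
−0.19·log₂(0.19) = 0.4552
−0.26·log₂(0.26) = 0.5053
−0.06·log₂(0.06) = 0.2435
Sum ≈ 2.4191 → 2.4191 bits.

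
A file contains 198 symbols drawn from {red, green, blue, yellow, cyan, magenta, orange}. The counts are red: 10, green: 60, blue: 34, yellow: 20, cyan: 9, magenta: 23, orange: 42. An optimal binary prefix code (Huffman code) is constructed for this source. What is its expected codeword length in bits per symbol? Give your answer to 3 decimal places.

2.581 bits/symbol

Probabilities are the counts divided by 198.
Repeatedly combine the two least-probable nodes; the expected code length is the sum of the merged weights.
merge 1/22 + 5/99 → 19/198
merge 19/198 + 10/99 → 13/66
merge 23/198 + 17/99 → 19/66
merge 13/66 + 7/33 → 9/22
merge 19/66 + 10/33 → 13/22
merge 9/22 + 13/22 → 1
L = 19/198 + 13/66 + 19/66 + 9/22 + 13/22 + 1 = 511/198 ≈ 2.581 bits/symbol.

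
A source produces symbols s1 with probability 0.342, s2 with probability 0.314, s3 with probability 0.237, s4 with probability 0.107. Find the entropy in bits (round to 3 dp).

1.891 bits

H = −Σ pᵢ log₂ pᵢ.
−0.342·log₂(0.342) = 0.5294
−0.314·log₂(0.314) = 0.5247
−0.237·log₂(0.237) = 0.4923
−0.107·log₂(0.107) = 0.3450
Sum ≈ 1.8914 → 1.891 bits.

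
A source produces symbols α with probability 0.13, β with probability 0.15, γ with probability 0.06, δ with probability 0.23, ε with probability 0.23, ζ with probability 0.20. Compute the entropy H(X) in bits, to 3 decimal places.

H = −Σ pᵢ log₂ pᵢ.
−0.13·log₂(0.13) = 0.3826
−0.15·log₂(0.15) = 0.4105
−0.06·log₂(0.06) = 0.2435
−0.23·log₂(0.23) = 0.4877
−0.23·log₂(0.23) = 0.4877
−0.20·log₂(0.20) = 0.4644
Sum ≈ 2.4764 → 2.476 bits.

2.476 bits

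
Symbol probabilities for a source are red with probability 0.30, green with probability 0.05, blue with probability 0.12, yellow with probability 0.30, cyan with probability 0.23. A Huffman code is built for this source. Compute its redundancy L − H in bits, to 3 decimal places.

Entropy H = −Σ p log₂ p ≈ 2.1130 bits.
Huffman merges: 1/20+3/25→17/100; 17/100+23/100→2/5; 3/10+3/10→3/5; 2/5+3/5→1. L = 217/100 ≈ 2.1700.
L − H = 2.1700 − 2.1130 = 0.057 bits.

0.057 bits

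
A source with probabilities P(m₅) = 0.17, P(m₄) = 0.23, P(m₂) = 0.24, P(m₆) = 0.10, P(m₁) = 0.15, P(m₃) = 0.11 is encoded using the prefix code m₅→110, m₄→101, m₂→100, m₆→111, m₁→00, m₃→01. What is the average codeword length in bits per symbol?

L̄ = Σ pᵢ·ℓᵢ = 0.17·3 + 0.23·3 + 0.24·3 + 0.10·3 + 0.15·2 + 0.11·2 = 2.74 bits/symbol.

2.74 bits/symbol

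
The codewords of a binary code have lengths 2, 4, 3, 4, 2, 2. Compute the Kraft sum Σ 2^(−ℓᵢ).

1

With common denominator 2^4 = 16: Σ 2^(−ℓᵢ) = 4/16 + 1/16 + 2/16 + 1/16 + 4/16 + 4/16 = 16/16 = 1.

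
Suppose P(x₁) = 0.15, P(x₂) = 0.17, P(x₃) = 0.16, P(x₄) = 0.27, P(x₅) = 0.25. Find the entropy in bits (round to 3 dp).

2.278 bits

H = −Σ pᵢ log₂ pᵢ.
−0.15·log₂(0.15) = 0.4105
−0.17·log₂(0.17) = 0.4346
−0.16·log₂(0.16) = 0.4230
−0.27·log₂(0.27) = 0.5100
−0.25·log₂(0.25) = 0.5000
Sum ≈ 2.2782 → 2.278 bits.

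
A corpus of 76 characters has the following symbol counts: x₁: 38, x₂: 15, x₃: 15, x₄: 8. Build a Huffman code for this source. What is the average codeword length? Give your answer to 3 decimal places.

1.803 bits/symbol

Probabilities are the counts divided by 76.
Repeatedly combine the two least-probable nodes; the expected code length is the sum of the merged weights.
merge 2/19 + 15/76 → 23/76
merge 15/76 + 23/76 → 1/2
merge 1/2 + 1/2 → 1
L = 23/76 + 1/2 + 1 = 137/76 ≈ 1.803 bits/symbol.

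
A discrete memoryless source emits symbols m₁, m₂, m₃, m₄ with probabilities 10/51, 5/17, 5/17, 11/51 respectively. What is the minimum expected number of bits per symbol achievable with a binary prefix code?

Repeatedly combine the two least-probable nodes; the expected code length is the sum of the merged weights.
merge 10/51 + 11/51 → 7/17
merge 5/17 + 5/17 → 10/17
merge 7/17 + 10/17 → 1
L = 7/17 + 10/17 + 1 = 2 bits/symbol.

2 bits/symbol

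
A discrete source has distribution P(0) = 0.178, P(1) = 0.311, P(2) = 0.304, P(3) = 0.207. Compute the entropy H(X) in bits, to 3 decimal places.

H = −Σ pᵢ log₂ pᵢ.
−0.178·log₂(0.178) = 0.4432
−0.311·log₂(0.311) = 0.5240
−0.304·log₂(0.304) = 0.5222
−0.207·log₂(0.207) = 0.4704
Sum ≈ 1.9599 → 1.960 bits.

1.960 bits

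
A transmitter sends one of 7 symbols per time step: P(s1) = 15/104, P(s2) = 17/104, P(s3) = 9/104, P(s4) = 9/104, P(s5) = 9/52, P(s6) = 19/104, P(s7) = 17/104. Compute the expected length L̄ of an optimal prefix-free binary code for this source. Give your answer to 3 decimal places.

Repeatedly combine the two least-probable nodes; the expected code length is the sum of the merged weights.
merge 9/104 + 9/104 → 9/52
merge 15/104 + 17/104 → 4/13
merge 17/104 + 9/52 → 35/104
merge 9/52 + 19/104 → 37/104
merge 4/13 + 35/104 → 67/104
merge 37/104 + 67/104 → 1
L = 9/52 + 4/13 + 35/104 + 37/104 + 67/104 + 1 = 293/104 ≈ 2.817 bits/symbol.

2.817 bits/symbol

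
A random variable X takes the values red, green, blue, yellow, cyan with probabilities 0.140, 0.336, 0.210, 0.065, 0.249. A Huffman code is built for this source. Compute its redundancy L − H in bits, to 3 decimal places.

0.051 bits

Entropy H = −Σ p log₂ p ≈ 2.1544 bits.
Huffman merges: 13/200+7/50→41/200; 41/200+21/100→83/200; 249/1000+42/125→117/200; 83/200+117/200→1. L = 441/200 ≈ 2.2050.
L − H = 2.2050 − 2.1544 = 0.051 bits.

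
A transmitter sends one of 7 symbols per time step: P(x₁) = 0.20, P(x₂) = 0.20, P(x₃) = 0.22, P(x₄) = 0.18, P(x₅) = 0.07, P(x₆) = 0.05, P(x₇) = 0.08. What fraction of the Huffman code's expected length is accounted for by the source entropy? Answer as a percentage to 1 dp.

Entropy H = −Σ p log₂ p ≈ 2.6308 bits.
Huffman merges: 1/20+7/100→3/25; 2/25+3/25→1/5; 9/50+1/5→19/50; 1/5+1/5→2/5; 11/50+19/50→3/5; 2/5+3/5→1. L = 27/10 ≈ 2.7000.
Efficiency = H/L = 2.6308/2.7000 = 97.4%.

97.4%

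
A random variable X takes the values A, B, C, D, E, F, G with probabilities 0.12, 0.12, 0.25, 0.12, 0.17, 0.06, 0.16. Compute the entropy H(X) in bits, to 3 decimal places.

H = −Σ pᵢ log₂ pᵢ.
−0.12·log₂(0.12) = 0.3671
−0.12·log₂(0.12) = 0.3671
−0.25·log₂(0.25) = 0.5000
−0.12·log₂(0.12) = 0.3671
−0.17·log₂(0.17) = 0.4346
−0.06·log₂(0.06) = 0.2435
−0.16·log₂(0.16) = 0.4230
Sum ≈ 2.7023 → 2.702 bits.

2.702 bits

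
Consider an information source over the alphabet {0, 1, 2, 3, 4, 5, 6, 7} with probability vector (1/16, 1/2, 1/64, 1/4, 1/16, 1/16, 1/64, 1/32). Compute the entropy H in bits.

2.09375 bits

Each probability is a power of 1/2, so log₂(1/p) is an integer.
H = Σ p·log₂(1/p) = 1/16·4 + 1/2·1 + 1/64·6 + 1/4·2 + 1/16·4 + 1/16·4 + 1/64·6 + 1/32·5 = 2.09375 bits.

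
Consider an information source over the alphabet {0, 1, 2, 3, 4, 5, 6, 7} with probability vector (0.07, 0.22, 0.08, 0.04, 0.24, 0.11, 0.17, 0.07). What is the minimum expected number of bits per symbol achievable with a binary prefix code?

2.8 bits/symbol

Repeatedly combine the two least-probable nodes; the expected code length is the sum of the merged weights.
merge 1/25 + 7/100 → 11/100
merge 7/100 + 2/25 → 3/20
merge 11/100 + 11/100 → 11/50
merge 3/20 + 17/100 → 8/25
merge 11/50 + 11/50 → 11/25
merge 6/25 + 8/25 → 14/25
merge 11/25 + 14/25 → 1
L = 11/100 + 3/20 + 11/50 + 8/25 + 11/25 + 14/25 + 1 = 14/5 = 2.8 bits/symbol.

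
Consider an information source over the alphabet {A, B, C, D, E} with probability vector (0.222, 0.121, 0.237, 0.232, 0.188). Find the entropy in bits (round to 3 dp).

H = −Σ pᵢ log₂ pᵢ.
−0.222·log₂(0.222) = 0.4820
−0.121·log₂(0.121) = 0.3687
−0.237·log₂(0.237) = 0.4923
−0.232·log₂(0.232) = 0.4890
−0.188·log₂(0.188) = 0.4533
Sum ≈ 2.2853 → 2.285 bits.

2.285 bits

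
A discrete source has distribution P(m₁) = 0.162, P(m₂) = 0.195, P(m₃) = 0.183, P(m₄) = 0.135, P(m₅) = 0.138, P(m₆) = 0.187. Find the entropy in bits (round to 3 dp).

2.570 bits

H = −Σ pᵢ log₂ pᵢ.
−0.162·log₂(0.162) = 0.4254
−0.195·log₂(0.195) = 0.4599
−0.183·log₂(0.183) = 0.4484
−0.135·log₂(0.135) = 0.3900
−0.138·log₂(0.138) = 0.3943
−0.187·log₂(0.187) = 0.4523
Sum ≈ 2.5703 → 2.570 bits.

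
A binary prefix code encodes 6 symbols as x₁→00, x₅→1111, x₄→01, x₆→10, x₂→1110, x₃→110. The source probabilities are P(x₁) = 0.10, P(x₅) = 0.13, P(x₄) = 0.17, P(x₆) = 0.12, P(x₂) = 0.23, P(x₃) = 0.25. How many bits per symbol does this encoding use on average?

L̄ = Σ pᵢ·ℓᵢ = 0.10·2 + 0.13·4 + 0.17·2 + 0.12·2 + 0.23·4 + 0.25·3 = 2.97 bits/symbol.

2.97 bits/symbol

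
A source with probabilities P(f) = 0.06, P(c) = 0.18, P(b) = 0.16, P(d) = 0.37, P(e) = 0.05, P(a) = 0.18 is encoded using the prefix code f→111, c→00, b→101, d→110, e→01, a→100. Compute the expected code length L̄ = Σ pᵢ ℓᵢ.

L̄ = Σ pᵢ·ℓᵢ = 0.06·3 + 0.18·2 + 0.16·3 + 0.37·3 + 0.05·2 + 0.18·3 = 2.77 bits/symbol.

2.77 bits/symbol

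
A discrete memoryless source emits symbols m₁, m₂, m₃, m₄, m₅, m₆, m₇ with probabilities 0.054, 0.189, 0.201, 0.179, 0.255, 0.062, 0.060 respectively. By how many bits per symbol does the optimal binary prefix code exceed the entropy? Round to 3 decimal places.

0.059 bits

Entropy H = −Σ p log₂ p ≈ 2.5862 bits.
Huffman merges: 27/500+3/50→57/500; 31/500+57/500→22/125; 22/125+179/1000→71/200; 189/1000+201/1000→39/100; 51/200+71/200→61/100; 39/100+61/100→1. L = 529/200 ≈ 2.6450.
L − H = 2.6450 − 2.5862 = 0.059 bits.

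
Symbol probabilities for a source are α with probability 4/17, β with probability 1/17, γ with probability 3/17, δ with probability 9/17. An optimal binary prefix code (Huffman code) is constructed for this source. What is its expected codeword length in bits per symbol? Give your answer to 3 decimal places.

1.706 bits/symbol

Repeatedly combine the two least-probable nodes; the expected code length is the sum of the merged weights.
merge 1/17 + 3/17 → 4/17
merge 4/17 + 4/17 → 8/17
merge 8/17 + 9/17 → 1
L = 4/17 + 8/17 + 1 = 29/17 ≈ 1.706 bits/symbol.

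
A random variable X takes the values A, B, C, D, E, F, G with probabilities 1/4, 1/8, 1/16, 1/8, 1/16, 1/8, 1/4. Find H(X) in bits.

2.625 bits

Each probability is a power of 1/2, so log₂(1/p) is an integer.
H = Σ p·log₂(1/p) = 1/4·2 + 1/8·3 + 1/16·4 + 1/8·3 + 1/16·4 + 1/8·3 + 1/4·2 = 2.625 bits.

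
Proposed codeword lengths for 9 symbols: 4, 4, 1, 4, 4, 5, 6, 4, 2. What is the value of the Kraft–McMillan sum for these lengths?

With common denominator 2^6 = 64: Σ 2^(−ℓᵢ) = 4/64 + 4/64 + 32/64 + 4/64 + 4/64 + 2/64 + 1/64 + 4/64 + 16/64 = 71/64 = 1.109375.

1.109375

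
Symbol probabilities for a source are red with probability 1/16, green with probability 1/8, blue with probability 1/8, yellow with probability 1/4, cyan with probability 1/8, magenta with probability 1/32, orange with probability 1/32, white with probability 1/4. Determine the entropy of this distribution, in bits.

2.6875 bits

Each probability is a power of 1/2, so log₂(1/p) is an integer.
H = Σ p·log₂(1/p) = 1/16·4 + 1/8·3 + 1/8·3 + 1/4·2 + 1/8·3 + 1/32·5 + 1/32·5 + 1/4·2 = 2.6875 bits.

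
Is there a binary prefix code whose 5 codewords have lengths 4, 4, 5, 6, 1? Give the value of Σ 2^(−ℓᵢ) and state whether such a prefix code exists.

0.671875; yes

With common denominator 2^6 = 64: Σ 2^(−ℓᵢ) = 4/64 + 4/64 + 2/64 + 1/64 + 32/64 = 43/64 = 0.671875.
Kraft's inequality requires Σ ≤ 1; here Σ = 0.671875 ≤ 1, so such a prefix code exists.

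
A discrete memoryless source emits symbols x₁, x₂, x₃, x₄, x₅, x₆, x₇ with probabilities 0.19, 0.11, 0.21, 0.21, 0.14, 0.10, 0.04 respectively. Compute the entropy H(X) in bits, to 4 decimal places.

H = −Σ pᵢ log₂ pᵢ.
−0.19·log₂(0.19) = 0.4552
−0.11·log₂(0.11) = 0.3503
−0.21·log₂(0.21) = 0.4728
−0.21·log₂(0.21) = 0.4728
−0.14·log₂(0.14) = 0.3971
−0.10·log₂(0.10) = 0.3322
−0.04·log₂(0.04) = 0.1858
Sum ≈ 2.6662 → 2.6662 bits.

2.6662 bits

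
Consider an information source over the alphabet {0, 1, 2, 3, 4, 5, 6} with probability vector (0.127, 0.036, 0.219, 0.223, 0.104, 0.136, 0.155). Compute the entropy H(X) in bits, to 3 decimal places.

H = −Σ pᵢ log₂ pᵢ.
−0.127·log₂(0.127) = 0.3781
−0.036·log₂(0.036) = 0.1727
−0.219·log₂(0.219) = 0.4798
−0.223·log₂(0.223) = 0.4828
−0.104·log₂(0.104) = 0.3396
−0.136·log₂(0.136) = 0.3915
−0.155·log₂(0.155) = 0.4169
Sum ≈ 2.6613 → 2.661 bits.

2.661 bits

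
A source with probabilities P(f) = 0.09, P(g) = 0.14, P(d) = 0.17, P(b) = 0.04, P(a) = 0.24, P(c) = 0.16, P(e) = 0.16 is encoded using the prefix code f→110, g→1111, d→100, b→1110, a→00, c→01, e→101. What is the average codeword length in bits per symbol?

2.78 bits/symbol

L̄ = Σ pᵢ·ℓᵢ = 0.09·3 + 0.14·4 + 0.17·3 + 0.04·4 + 0.24·2 + 0.16·2 + 0.16·3 = 2.78 bits/symbol.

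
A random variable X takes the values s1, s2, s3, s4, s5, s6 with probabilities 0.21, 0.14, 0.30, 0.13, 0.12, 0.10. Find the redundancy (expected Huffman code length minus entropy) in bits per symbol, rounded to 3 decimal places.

0.017 bits

Entropy H = −Σ p log₂ p ≈ 2.4729 bits.
Huffman merges: 1/10+3/25→11/50; 13/100+7/50→27/100; 21/100+11/50→43/100; 27/100+3/10→57/100; 43/100+57/100→1. L = 249/100 ≈ 2.4900.
L − H = 2.4900 − 2.4729 = 0.017 bits.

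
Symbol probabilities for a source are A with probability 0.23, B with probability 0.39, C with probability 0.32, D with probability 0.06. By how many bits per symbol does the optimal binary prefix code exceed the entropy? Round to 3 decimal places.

Entropy H = −Σ p log₂ p ≈ 1.7870 bits.
Huffman merges: 3/50+23/100→29/100; 29/100+8/25→61/100; 39/100+61/100→1. L = 19/10 ≈ 1.9000.
L − H = 1.9000 − 1.7870 = 0.113 bits.

0.113 bits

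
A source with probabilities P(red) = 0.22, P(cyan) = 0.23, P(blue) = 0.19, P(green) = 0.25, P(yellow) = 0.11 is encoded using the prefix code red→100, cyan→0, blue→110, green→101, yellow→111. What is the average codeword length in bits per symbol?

L̄ = Σ pᵢ·ℓᵢ = 0.22·3 + 0.23·1 + 0.19·3 + 0.25·3 + 0.11·3 = 2.54 bits/symbol.

2.54 bits/symbol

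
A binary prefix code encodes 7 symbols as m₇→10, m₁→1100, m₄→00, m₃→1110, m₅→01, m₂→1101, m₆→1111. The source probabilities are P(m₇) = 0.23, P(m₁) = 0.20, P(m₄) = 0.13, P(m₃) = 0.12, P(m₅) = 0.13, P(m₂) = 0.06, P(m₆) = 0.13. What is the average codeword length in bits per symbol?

3.02 bits/symbol

L̄ = Σ pᵢ·ℓᵢ = 0.23·2 + 0.20·4 + 0.13·2 + 0.12·4 + 0.13·2 + 0.06·4 + 0.13·4 = 3.02 bits/symbol.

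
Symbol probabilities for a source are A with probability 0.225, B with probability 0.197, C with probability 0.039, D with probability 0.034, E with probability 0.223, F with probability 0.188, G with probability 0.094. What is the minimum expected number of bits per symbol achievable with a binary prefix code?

2.595 bits/symbol

Repeatedly combine the two least-probable nodes; the expected code length is the sum of the merged weights.
merge 17/500 + 39/1000 → 73/1000
merge 73/1000 + 47/500 → 167/1000
merge 167/1000 + 47/250 → 71/200
merge 197/1000 + 223/1000 → 21/50
merge 9/40 + 71/200 → 29/50
merge 21/50 + 29/50 → 1
L = 73/1000 + 167/1000 + 71/200 + 21/50 + 29/50 + 1 = 519/200 = 2.595 bits/symbol.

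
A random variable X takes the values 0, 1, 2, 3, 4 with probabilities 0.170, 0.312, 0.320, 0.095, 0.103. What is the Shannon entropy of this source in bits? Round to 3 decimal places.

H = −Σ pᵢ log₂ pᵢ.
−0.170·log₂(0.170) = 0.4346
−0.312·log₂(0.312) = 0.5243
−0.320·log₂(0.320) = 0.5260
−0.095·log₂(0.095) = 0.3226
−0.103·log₂(0.103) = 0.3378
Sum ≈ 2.1453 → 2.145 bits.

2.145 bits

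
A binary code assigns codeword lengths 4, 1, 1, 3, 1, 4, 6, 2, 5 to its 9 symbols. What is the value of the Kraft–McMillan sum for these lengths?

With common denominator 2^6 = 64: Σ 2^(−ℓᵢ) = 4/64 + 32/64 + 32/64 + 8/64 + 32/64 + 4/64 + 1/64 + 16/64 + 2/64 = 131/64 = 2.046875.

2.046875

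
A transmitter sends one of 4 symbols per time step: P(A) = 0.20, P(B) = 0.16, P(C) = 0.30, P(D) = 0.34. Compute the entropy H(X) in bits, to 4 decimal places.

H = −Σ pᵢ log₂ pᵢ.
−0.20·log₂(0.20) = 0.4644
−0.16·log₂(0.16) = 0.4230
−0.30·log₂(0.30) = 0.5211
−0.34·log₂(0.34) = 0.5292
Sum ≈ 1.9377 → 1.9377 bits.

1.9377 bits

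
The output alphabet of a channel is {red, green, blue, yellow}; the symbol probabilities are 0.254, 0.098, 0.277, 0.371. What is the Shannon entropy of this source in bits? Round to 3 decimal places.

1.874 bits

H = −Σ pᵢ log₂ pᵢ.
−0.254·log₂(0.254) = 0.5022
−0.098·log₂(0.098) = 0.3284
−0.277·log₂(0.277) = 0.5130
−0.371·log₂(0.371) = 0.5307
Sum ≈ 1.8743 → 1.874 bits.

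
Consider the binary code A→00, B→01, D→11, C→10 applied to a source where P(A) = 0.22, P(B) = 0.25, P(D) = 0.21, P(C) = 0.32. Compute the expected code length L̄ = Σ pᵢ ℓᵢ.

2 bits/symbol

L̄ = Σ pᵢ·ℓᵢ = 0.22·2 + 0.25·2 + 0.21·2 + 0.32·2 = 2 bits/symbol.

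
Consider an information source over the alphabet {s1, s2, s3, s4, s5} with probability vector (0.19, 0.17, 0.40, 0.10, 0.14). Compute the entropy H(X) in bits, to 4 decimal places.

2.1479 bits

H = −Σ pᵢ log₂ pᵢ.
−0.19·log₂(0.19) = 0.4552
−0.17·log₂(0.17) = 0.4346
−0.40·log₂(0.40) = 0.5288
−0.10·log₂(0.10) = 0.3322
−0.14·log₂(0.14) = 0.3971
Sum ≈ 2.1479 → 2.1479 bits.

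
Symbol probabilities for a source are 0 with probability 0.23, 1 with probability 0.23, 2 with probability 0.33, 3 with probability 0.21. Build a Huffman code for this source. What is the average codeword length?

2 bits/symbol

Repeatedly combine the two least-probable nodes; the expected code length is the sum of the merged weights.
merge 21/100 + 23/100 → 11/25
merge 23/100 + 33/100 → 14/25
merge 11/25 + 14/25 → 1
L = 11/25 + 14/25 + 1 = 2 bits/symbol.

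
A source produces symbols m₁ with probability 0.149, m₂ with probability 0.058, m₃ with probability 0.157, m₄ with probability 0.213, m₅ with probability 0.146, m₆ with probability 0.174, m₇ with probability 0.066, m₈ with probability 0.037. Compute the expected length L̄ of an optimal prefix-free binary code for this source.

Repeatedly combine the two least-probable nodes; the expected code length is the sum of the merged weights.
merge 37/1000 + 29/500 → 19/200
merge 33/500 + 19/200 → 161/1000
merge 73/500 + 149/1000 → 59/200
merge 157/1000 + 161/1000 → 159/500
merge 87/500 + 213/1000 → 387/1000
merge 59/200 + 159/500 → 613/1000
merge 387/1000 + 613/1000 → 1
L = 19/200 + 161/1000 + 59/200 + 159/500 + 387/1000 + 613/1000 + 1 = 2869/1000 = 2.869 bits/symbol.

2.869 bits/symbol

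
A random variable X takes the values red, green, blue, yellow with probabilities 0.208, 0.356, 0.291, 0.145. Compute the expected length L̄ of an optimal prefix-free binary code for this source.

Repeatedly combine the two least-probable nodes; the expected code length is the sum of the merged weights.
merge 29/200 + 26/125 → 353/1000
merge 291/1000 + 353/1000 → 161/250
merge 89/250 + 161/250 → 1
L = 353/1000 + 161/250 + 1 = 1997/1000 = 1.997 bits/symbol.

1.997 bits/symbol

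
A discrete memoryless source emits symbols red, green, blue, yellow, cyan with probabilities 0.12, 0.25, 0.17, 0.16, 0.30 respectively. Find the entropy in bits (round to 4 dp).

H = −Σ pᵢ log₂ pᵢ.
−0.12·log₂(0.12) = 0.3671
−0.25·log₂(0.25) = 0.5000
−0.17·log₂(0.17) = 0.4346
−0.16·log₂(0.16) = 0.4230
−0.30·log₂(0.30) = 0.5211
Sum ≈ 2.2458 → 2.2458 bits.

2.2458 bits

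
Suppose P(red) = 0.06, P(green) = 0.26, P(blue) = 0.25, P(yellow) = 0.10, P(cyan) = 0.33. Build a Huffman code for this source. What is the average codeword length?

Repeatedly combine the two least-probable nodes; the expected code length is the sum of the merged weights.
merge 3/50 + 1/10 → 4/25
merge 4/25 + 1/4 → 41/100
merge 13/50 + 33/100 → 59/100
merge 41/100 + 59/100 → 1
L = 4/25 + 41/100 + 59/100 + 1 = 54/25 = 2.16 bits/symbol.

2.16 bits/symbol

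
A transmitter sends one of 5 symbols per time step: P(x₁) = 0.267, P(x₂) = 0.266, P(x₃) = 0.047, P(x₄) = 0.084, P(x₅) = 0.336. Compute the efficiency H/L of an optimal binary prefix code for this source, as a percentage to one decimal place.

96.3%

Entropy H = −Σ p log₂ p ≈ 2.0530 bits.
Huffman merges: 47/1000+21/250→131/1000; 131/1000+133/500→397/1000; 267/1000+42/125→603/1000; 397/1000+603/1000→1. L = 2131/1000 ≈ 2.1310.
Efficiency = H/L = 2.0530/2.1310 = 96.3%.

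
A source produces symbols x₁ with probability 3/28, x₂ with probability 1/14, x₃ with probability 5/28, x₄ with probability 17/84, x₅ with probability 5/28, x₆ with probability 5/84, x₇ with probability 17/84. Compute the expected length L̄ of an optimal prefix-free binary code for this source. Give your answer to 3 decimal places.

2.726 bits/symbol

Repeatedly combine the two least-probable nodes; the expected code length is the sum of the merged weights.
merge 5/84 + 1/14 → 11/84
merge 3/28 + 11/84 → 5/21
merge 5/28 + 5/28 → 5/14
merge 17/84 + 17/84 → 17/42
merge 5/21 + 5/14 → 25/42
merge 17/42 + 25/42 → 1
L = 11/84 + 5/21 + 5/14 + 17/42 + 25/42 + 1 = 229/84 ≈ 2.726 bits/symbol.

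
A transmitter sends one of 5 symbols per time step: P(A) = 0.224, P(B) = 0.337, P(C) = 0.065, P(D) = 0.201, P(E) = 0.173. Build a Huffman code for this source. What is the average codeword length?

Repeatedly combine the two least-probable nodes; the expected code length is the sum of the merged weights.
merge 13/200 + 173/1000 → 119/500
merge 201/1000 + 28/125 → 17/40
merge 119/500 + 337/1000 → 23/40
merge 17/40 + 23/40 → 1
L = 119/500 + 17/40 + 23/40 + 1 = 1119/500 = 2.238 bits/symbol.

2.238 bits/symbol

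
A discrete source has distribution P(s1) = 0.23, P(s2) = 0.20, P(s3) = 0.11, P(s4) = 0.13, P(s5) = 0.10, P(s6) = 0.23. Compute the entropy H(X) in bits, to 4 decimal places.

H = −Σ pᵢ log₂ pᵢ.
−0.23·log₂(0.23) = 0.4877
−0.20·log₂(0.20) = 0.4644
−0.11·log₂(0.11) = 0.3503
−0.13·log₂(0.13) = 0.3826
−0.10·log₂(0.10) = 0.3322
−0.23·log₂(0.23) = 0.4877
Sum ≈ 2.5048 → 2.5048 bits.

2.5048 bits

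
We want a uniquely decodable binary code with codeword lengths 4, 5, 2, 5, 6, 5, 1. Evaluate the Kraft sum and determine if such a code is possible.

0.921875; yes

With common denominator 2^6 = 64: Σ 2^(−ℓᵢ) = 4/64 + 2/64 + 16/64 + 2/64 + 1/64 + 2/64 + 32/64 = 59/64 = 0.921875.
Kraft's inequality requires Σ ≤ 1; here Σ = 0.921875 ≤ 1, so such a prefix code exists.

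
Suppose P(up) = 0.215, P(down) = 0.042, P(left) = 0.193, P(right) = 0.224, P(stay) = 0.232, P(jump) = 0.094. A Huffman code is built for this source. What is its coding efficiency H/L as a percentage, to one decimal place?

Entropy H = −Σ p log₂ p ≈ 2.4201 bits.
Huffman merges: 21/500+47/500→17/125; 17/125+193/1000→329/1000; 43/200+28/125→439/1000; 29/125+329/1000→561/1000; 439/1000+561/1000→1. L = 493/200 ≈ 2.4650.
Efficiency = H/L = 2.4201/2.4650 = 98.2%.

98.2%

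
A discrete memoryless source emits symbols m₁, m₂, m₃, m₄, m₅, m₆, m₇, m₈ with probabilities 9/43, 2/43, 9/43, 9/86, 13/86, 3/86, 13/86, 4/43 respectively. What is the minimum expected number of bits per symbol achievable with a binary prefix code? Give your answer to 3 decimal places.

2.837 bits/symbol

Repeatedly combine the two least-probable nodes; the expected code length is the sum of the merged weights.
merge 3/86 + 2/43 → 7/86
merge 7/86 + 4/43 → 15/86
merge 9/86 + 13/86 → 11/43
merge 13/86 + 15/86 → 14/43
merge 9/43 + 9/43 → 18/43
merge 11/43 + 14/43 → 25/43
merge 18/43 + 25/43 → 1
L = 7/86 + 15/86 + 11/43 + 14/43 + 18/43 + 25/43 + 1 = 122/43 ≈ 2.837 bits/symbol.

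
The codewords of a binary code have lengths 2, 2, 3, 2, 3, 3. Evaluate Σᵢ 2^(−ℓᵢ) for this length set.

With common denominator 2^3 = 8: Σ 2^(−ℓᵢ) = 2/8 + 2/8 + 1/8 + 2/8 + 1/8 + 1/8 = 9/8 = 1.125.

1.125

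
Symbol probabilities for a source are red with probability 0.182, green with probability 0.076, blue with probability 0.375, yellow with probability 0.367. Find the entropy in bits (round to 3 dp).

1.791 bits

H = −Σ pᵢ log₂ pᵢ.
−0.182·log₂(0.182) = 0.4474
−0.076·log₂(0.076) = 0.2826
−0.375·log₂(0.375) = 0.5306
−0.367·log₂(0.367) = 0.5307
Sum ≈ 1.7913 → 1.791 bits.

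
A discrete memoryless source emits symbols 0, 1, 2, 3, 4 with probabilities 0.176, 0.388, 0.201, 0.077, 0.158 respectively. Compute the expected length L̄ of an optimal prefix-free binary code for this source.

2.224 bits/symbol

Repeatedly combine the two least-probable nodes; the expected code length is the sum of the merged weights.
merge 77/1000 + 79/500 → 47/200
merge 22/125 + 201/1000 → 377/1000
merge 47/200 + 377/1000 → 153/250
merge 97/250 + 153/250 → 1
L = 47/200 + 377/1000 + 153/250 + 1 = 278/125 = 2.224 bits/symbol.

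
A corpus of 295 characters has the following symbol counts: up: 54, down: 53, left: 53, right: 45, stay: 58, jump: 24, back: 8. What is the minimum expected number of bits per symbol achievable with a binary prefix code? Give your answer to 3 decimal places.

Probabilities are the counts divided by 295.
Repeatedly combine the two least-probable nodes; the expected code length is the sum of the merged weights.
merge 8/295 + 24/295 → 32/295
merge 32/295 + 9/59 → 77/295
merge 53/295 + 53/295 → 106/295
merge 54/295 + 58/295 → 112/295
merge 77/295 + 106/295 → 183/295
merge 112/295 + 183/295 → 1
L = 32/295 + 77/295 + 106/295 + 112/295 + 183/295 + 1 = 161/59 ≈ 2.729 bits/symbol.

2.729 bits/symbol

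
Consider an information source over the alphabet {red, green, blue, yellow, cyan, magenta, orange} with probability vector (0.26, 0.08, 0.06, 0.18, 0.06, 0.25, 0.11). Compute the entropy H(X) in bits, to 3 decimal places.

H = −Σ pᵢ log₂ pᵢ.
−0.26·log₂(0.26) = 0.5053
−0.08·log₂(0.08) = 0.2915
−0.06·log₂(0.06) = 0.2435
−0.18·log₂(0.18) = 0.4453
−0.06·log₂(0.06) = 0.2435
−0.25·log₂(0.25) = 0.5000
−0.11·log₂(0.11) = 0.3503
Sum ≈ 2.5795 → 2.579 bits.

2.579 bits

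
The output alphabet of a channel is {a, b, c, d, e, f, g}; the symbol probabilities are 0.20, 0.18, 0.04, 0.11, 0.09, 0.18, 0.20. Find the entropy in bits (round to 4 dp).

2.6681 bits

H = −Σ pᵢ log₂ pᵢ.
−0.20·log₂(0.20) = 0.4644
−0.18·log₂(0.18) = 0.4453
−0.04·log₂(0.04) = 0.1858
−0.11·log₂(0.11) = 0.3503
−0.09·log₂(0.09) = 0.3127
−0.18·log₂(0.18) = 0.4453
−0.20·log₂(0.20) = 0.4644
Sum ≈ 2.6681 → 2.6681 bits.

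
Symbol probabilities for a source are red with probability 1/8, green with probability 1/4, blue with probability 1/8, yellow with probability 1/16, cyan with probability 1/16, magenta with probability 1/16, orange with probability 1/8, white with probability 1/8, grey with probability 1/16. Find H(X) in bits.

3 bits

Each probability is a power of 1/2, so log₂(1/p) is an integer.
H = Σ p·log₂(1/p) = 1/8·3 + 1/4·2 + 1/8·3 + 1/16·4 + 1/16·4 + 1/16·4 + 1/8·3 + 1/8·3 + 1/16·4 = 3 bits.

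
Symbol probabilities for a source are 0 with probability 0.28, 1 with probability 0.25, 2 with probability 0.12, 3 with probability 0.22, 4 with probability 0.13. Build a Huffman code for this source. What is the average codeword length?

2.25 bits/symbol

Repeatedly combine the two least-probable nodes; the expected code length is the sum of the merged weights.
merge 3/25 + 13/100 → 1/4
merge 11/50 + 1/4 → 47/100
merge 1/4 + 7/25 → 53/100
merge 47/100 + 53/100 → 1
L = 1/4 + 47/100 + 53/100 + 1 = 9/4 = 2.25 bits/symbol.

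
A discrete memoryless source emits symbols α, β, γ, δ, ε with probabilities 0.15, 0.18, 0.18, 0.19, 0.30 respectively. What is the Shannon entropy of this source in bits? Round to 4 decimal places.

H = −Σ pᵢ log₂ pᵢ.
−0.15·log₂(0.15) = 0.4105
−0.18·log₂(0.18) = 0.4453
−0.18·log₂(0.18) = 0.4453
−0.19·log₂(0.19) = 0.4552
−0.30·log₂(0.30) = 0.5211
Sum ≈ 2.2775 → 2.2775 bits.

2.2775 bits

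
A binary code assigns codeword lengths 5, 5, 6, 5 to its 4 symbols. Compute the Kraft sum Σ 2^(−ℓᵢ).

With common denominator 2^6 = 64: Σ 2^(−ℓᵢ) = 2/64 + 2/64 + 1/64 + 2/64 = 7/64 = 0.109375.

0.109375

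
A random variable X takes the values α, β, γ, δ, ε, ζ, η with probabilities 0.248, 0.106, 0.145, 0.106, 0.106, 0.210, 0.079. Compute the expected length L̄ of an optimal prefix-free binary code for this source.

Repeatedly combine the two least-probable nodes; the expected code length is the sum of the merged weights.
merge 79/1000 + 53/500 → 37/200
merge 53/500 + 53/500 → 53/250
merge 29/200 + 37/200 → 33/100
merge 21/100 + 53/250 → 211/500
merge 31/125 + 33/100 → 289/500
merge 211/500 + 289/500 → 1
L = 37/200 + 53/250 + 33/100 + 211/500 + 289/500 + 1 = 2727/1000 = 2.727 bits/symbol.

2.727 bits/symbol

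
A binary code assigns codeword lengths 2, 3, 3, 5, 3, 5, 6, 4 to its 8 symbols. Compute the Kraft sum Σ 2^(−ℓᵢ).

With common denominator 2^6 = 64: Σ 2^(−ℓᵢ) = 16/64 + 8/64 + 8/64 + 2/64 + 8/64 + 2/64 + 1/64 + 4/64 = 49/64 = 0.765625.

0.765625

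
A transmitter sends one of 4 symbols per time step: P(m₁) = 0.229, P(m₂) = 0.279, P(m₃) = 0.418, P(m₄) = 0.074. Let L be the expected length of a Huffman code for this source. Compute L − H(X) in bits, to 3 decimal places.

Entropy H = −Σ p log₂ p ≈ 1.8048 bits.
Huffman merges: 37/500+229/1000→303/1000; 279/1000+303/1000→291/500; 209/500+291/500→1. L = 377/200 ≈ 1.8850.
L − H = 1.8850 − 1.8048 = 0.080 bits.

0.080 bits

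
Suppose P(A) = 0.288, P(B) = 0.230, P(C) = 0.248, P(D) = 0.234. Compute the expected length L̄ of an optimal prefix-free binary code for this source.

2 bits/symbol

Repeatedly combine the two least-probable nodes; the expected code length is the sum of the merged weights.
merge 23/100 + 117/500 → 58/125
merge 31/125 + 36/125 → 67/125
merge 58/125 + 67/125 → 1
L = 58/125 + 67/125 + 1 = 2 bits/symbol.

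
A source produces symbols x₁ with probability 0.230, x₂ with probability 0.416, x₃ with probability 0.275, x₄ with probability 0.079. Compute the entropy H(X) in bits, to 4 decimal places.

H = −Σ pᵢ log₂ pᵢ.
−0.230·log₂(0.230) = 0.4877
−0.416·log₂(0.416) = 0.5264
−0.275·log₂(0.275) = 0.5122
−0.079·log₂(0.079) = 0.2893
Sum ≈ 1.8155 → 1.8155 bits.

1.8155 bits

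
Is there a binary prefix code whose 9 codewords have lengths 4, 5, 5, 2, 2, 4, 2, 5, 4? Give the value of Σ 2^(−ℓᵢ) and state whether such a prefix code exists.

With common denominator 2^5 = 32: Σ 2^(−ℓᵢ) = 2/32 + 1/32 + 1/32 + 8/32 + 8/32 + 2/32 + 8/32 + 1/32 + 2/32 = 33/32 = 1.03125.
Kraft's inequality requires Σ ≤ 1; here Σ = 1.03125 > 1, so no such prefix code exists.

1.03125; no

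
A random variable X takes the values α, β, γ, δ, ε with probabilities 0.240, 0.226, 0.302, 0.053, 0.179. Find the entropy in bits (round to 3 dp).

H = −Σ pᵢ log₂ pᵢ.
−0.240·log₂(0.240) = 0.4941
−0.226·log₂(0.226) = 0.4849
−0.302·log₂(0.302) = 0.5217
−0.053·log₂(0.053) = 0.2246
−0.179·log₂(0.179) = 0.4443
Sum ≈ 2.1696 → 2.170 bits.

2.170 bits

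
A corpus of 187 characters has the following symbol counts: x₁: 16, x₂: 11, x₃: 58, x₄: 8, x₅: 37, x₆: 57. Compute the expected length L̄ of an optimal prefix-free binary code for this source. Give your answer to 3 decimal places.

Probabilities are the counts divided by 187.
Repeatedly combine the two least-probable nodes; the expected code length is the sum of the merged weights.
merge 8/187 + 1/17 → 19/187
merge 16/187 + 19/187 → 35/187
merge 35/187 + 37/187 → 72/187
merge 57/187 + 58/187 → 115/187
merge 72/187 + 115/187 → 1
L = 19/187 + 35/187 + 72/187 + 115/187 + 1 = 428/187 ≈ 2.289 bits/symbol.

2.289 bits/symbol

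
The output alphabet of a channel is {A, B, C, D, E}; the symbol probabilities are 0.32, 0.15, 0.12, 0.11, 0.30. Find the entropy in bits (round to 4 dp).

H = −Σ pᵢ log₂ pᵢ.
−0.32·log₂(0.32) = 0.5260
−0.15·log₂(0.15) = 0.4105
−0.12·log₂(0.12) = 0.3671
−0.11·log₂(0.11) = 0.3503
−0.30·log₂(0.30) = 0.5211
Sum ≈ 2.1750 → 2.1750 bits.

2.1750 bits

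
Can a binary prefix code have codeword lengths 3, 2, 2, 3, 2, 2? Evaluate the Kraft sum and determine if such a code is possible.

1.25; no

With common denominator 2^3 = 8: Σ 2^(−ℓᵢ) = 1/8 + 2/8 + 2/8 + 1/8 + 2/8 + 2/8 = 10/8 = 1.25.
Kraft's inequality requires Σ ≤ 1; here Σ = 1.25 > 1, so no such prefix code exists.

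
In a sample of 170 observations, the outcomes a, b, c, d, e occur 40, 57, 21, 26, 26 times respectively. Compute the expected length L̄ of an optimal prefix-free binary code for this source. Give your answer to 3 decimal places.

2.276 bits/symbol

Probabilities are the counts divided by 170.
Repeatedly combine the two least-probable nodes; the expected code length is the sum of the merged weights.
merge 21/170 + 13/85 → 47/170
merge 13/85 + 4/17 → 33/85
merge 47/170 + 57/170 → 52/85
merge 33/85 + 52/85 → 1
L = 47/170 + 33/85 + 52/85 + 1 = 387/170 ≈ 2.276 bits/symbol.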